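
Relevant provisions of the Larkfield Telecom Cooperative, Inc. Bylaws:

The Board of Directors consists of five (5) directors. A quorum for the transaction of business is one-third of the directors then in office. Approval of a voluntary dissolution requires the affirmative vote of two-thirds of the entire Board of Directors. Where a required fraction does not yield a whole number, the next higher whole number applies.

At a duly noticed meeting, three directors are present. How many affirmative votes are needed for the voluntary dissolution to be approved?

4

The voluntary dissolution requires two-thirds of the entire Board of Directors (5).
2/3 of 5 = 3.33, rounded up to 4.
(Only 3 can vote, so the voluntary dissolution cannot pass at this meeting, but the required vote is still 4.)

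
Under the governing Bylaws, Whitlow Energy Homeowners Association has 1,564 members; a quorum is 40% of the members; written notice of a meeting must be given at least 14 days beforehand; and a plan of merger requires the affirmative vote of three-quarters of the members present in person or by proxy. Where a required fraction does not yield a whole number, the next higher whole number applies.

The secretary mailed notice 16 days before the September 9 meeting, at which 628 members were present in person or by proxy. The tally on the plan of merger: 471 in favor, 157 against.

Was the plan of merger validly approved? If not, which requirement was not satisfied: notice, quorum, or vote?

Valid — all requirements satisfied.

Notice: 16 days given; 14 required. Satisfied.
Quorum: 40% of 1,564 = 625.60, rounded up to 626; 628 present. Satisfied.
Vote: requires three-fourths of those present (628); 3/4 of 628 = 471, so 471 needed; 471 in favor. Satisfied.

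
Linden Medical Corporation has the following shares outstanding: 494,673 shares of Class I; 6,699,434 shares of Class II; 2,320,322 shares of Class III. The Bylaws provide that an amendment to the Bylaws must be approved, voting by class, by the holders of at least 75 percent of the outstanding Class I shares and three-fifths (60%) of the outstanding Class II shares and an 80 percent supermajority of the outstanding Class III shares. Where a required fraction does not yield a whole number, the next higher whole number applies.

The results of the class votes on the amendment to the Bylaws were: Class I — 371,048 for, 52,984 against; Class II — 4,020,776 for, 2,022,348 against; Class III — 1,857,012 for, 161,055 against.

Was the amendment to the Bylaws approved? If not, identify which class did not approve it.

Approved — every class gave the required vote.

Class I: 3/4 of 494673 = 371004.75, rounded up to 371005; 371,005 required, 371,048 in favor — approved.
Class II: 3/5 of 6699434 = 4019660.40, rounded up to 4019661; 4,019,661 required, 4,020,776 in favor — approved.
Class III: 4/5 of 2320322 = 1856257.60, rounded up to 1856258; 1,856,258 required, 1,857,012 in favor — approved.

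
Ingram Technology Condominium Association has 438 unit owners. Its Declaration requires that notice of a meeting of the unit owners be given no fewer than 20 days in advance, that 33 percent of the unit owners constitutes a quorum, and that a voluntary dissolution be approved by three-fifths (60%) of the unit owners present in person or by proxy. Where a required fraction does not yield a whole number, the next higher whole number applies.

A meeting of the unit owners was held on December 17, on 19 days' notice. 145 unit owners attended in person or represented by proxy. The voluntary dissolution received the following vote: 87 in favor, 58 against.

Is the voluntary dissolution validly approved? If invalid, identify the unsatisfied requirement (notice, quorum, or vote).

Notice: 19 days given; 20 required. Not satisfied.
Quorum: 33% of 438 = 144.54, rounded up to 145; 145 present. Satisfied.
Vote: requires three-fifths of those present (145); 3/5 of 145 = 87, so 87 needed; 87 in favor. Satisfied.

Invalid — notice requirement not satisfied.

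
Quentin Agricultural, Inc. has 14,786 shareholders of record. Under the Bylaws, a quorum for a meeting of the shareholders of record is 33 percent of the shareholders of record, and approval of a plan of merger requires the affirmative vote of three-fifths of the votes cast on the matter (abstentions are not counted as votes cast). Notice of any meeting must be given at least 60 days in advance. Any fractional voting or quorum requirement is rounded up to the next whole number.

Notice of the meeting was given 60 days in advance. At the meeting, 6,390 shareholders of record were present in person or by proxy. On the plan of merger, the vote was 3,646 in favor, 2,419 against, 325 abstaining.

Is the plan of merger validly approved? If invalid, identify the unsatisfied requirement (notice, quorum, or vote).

Valid — all requirements satisfied.

Notice: 60 days given; 60 required. Satisfied.
Quorum: 33% of 14,786 = 4,879.38, rounded up to 4,880; 6,390 present. Satisfied.
Vote: requires three-fifths of the votes cast (6,390 − 325 abstaining = 6,065); 3/5 of 6065 = 3639, so 3,639 needed; 3,646 in favor. Satisfied.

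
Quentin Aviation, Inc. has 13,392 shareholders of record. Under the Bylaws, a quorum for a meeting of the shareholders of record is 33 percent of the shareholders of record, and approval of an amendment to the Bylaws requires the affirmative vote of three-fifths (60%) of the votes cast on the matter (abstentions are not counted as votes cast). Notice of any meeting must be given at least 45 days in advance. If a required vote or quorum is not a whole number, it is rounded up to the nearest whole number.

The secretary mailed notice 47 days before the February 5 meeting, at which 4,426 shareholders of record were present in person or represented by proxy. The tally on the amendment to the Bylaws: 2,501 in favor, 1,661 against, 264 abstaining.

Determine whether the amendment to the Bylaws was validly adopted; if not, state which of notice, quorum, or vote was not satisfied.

Valid — all requirements satisfied.

Notice: 47 days given; 45 required. Satisfied.
Quorum: 33% of 13,392 = 4,419.36, rounded up to 4,420; 4,426 present. Satisfied.
Vote: requires three-fifths of the votes cast (4,426 − 264 abstaining = 4,162); 3/5 of 4162 = 2497.20, rounded up to 2498, so 2,498 needed; 2,501 in favor. Satisfied.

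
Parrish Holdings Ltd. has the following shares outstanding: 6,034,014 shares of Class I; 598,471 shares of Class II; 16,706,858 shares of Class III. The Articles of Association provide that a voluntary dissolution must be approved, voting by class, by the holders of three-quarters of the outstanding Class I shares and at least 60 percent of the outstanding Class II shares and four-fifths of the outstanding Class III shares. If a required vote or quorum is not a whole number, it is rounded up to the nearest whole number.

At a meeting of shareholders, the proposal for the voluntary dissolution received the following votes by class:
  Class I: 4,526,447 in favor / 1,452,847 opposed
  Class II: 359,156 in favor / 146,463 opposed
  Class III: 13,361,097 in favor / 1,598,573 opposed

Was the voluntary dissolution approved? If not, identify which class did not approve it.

Class I: 3/4 of 6034014 = 4525510.50, rounded up to 4525511; 4,525,511 required, 4,526,447 in favor — approved.
Class II: 3/5 of 598471 = 359082.60, rounded up to 359083; 359,083 required, 359,156 in favor — approved.
Class III: 4/5 of 16706858 = 13365486.40, rounded up to 13365487; 13,365,487 required, 13,361,097 in favor — not approved.

Not approved — the Class III shares did not give the required vote.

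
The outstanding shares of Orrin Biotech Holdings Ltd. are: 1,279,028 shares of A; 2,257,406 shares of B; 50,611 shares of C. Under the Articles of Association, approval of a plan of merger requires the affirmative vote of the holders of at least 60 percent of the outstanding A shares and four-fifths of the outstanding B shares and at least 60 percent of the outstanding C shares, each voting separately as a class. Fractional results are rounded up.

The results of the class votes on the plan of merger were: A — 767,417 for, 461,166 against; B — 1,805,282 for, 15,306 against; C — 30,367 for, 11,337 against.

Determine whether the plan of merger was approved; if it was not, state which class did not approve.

A: 3/5 of 1279028 = 767416.80, rounded up to 767417; 767,417 required, 767,417 in favor — approved.
B: 4/5 of 2257406 = 1805924.80, rounded up to 1805925; 1,805,925 required, 1,805,282 in favor — not approved.
C: 3/5 of 50611 = 30366.60, rounded up to 30367; 30,367 required, 30,367 in favor — approved.

Not approved — the B shares did not give the required vote.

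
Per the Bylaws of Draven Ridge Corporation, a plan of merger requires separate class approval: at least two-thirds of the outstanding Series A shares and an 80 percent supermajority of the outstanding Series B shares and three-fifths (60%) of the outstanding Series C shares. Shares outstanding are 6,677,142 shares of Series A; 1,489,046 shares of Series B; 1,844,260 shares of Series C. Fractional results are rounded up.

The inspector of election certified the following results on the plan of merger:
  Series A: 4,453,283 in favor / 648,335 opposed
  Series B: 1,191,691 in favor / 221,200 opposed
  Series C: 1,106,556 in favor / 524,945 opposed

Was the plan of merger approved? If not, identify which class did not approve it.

Series A: 2/3 of 6677142 = 4451428; 4,451,428 required, 4,453,283 in favor — approved.
Series B: 4/5 of 1489046 = 1191236.80, rounded up to 1191237; 1,191,237 required, 1,191,691 in favor — approved.
Series C: 3/5 of 1844260 = 1106556; 1,106,556 required, 1,106,556 in favor — approved.

Approved — every class gave the required vote.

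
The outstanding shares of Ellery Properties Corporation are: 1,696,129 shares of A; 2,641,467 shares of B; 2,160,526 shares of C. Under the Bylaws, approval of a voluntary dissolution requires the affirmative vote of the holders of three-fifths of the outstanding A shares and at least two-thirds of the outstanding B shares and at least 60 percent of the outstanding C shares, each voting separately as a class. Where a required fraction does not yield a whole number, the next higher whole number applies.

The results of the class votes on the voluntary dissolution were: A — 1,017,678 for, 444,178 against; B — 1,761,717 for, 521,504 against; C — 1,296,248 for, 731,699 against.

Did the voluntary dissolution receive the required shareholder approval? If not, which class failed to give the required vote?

Not approved — the C shares did not give the required vote.

A: 3/5 of 1696129 = 1017677.40, rounded up to 1017678; 1,017,678 required, 1,017,678 in favor — approved.
B: 2/3 of 2641467 = 1760978; 1,760,978 required, 1,761,717 in favor — approved.
C: 3/5 of 2160526 = 1296315.60, rounded up to 1296316; 1,296,316 required, 1,296,248 in favor — not approved.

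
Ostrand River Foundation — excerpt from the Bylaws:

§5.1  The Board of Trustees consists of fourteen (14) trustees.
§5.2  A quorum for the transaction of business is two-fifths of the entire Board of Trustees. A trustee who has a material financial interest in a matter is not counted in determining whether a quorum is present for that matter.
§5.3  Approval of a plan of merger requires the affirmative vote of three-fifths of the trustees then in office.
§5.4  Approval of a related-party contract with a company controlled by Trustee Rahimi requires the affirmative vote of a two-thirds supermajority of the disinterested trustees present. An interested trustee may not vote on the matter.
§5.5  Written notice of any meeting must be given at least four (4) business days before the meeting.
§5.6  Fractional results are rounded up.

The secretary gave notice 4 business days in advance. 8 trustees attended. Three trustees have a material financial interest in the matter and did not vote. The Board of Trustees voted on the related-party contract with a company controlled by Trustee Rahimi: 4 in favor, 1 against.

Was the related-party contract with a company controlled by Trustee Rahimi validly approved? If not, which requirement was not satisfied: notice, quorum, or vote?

Notice: 4 business days given; 4 required (4 ≥ 4). Satisfied.
Quorum: 8 present, but the 3 interested trustees do not count, leaving 5. Quorum is 6. Not satisfied.
Vote: the related-party contract with a company controlled by Trustee Rahimi requires two-thirds of the disinterested trustees present (8 − 3 = 5). 2/3 of 5 = 3.33, rounded up to 4, so 4 affirmative votes are needed; 4 voted in favor. Satisfied. (Moot — without a quorum no business can be validly transacted.)

Invalid — quorum requirement not satisfied.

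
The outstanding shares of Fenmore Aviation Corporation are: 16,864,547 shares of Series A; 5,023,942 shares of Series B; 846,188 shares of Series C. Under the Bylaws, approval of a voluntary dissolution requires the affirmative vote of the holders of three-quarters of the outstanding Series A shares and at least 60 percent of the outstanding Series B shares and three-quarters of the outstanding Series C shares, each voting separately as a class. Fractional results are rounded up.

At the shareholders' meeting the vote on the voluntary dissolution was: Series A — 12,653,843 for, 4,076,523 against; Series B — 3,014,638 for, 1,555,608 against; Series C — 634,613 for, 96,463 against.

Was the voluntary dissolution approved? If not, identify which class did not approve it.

Series A: 3/4 of 16864547 = 12648410.25, rounded up to 12648411; 12,648,411 required, 12,653,843 in favor — approved.
Series B: 3/5 of 5023942 = 3014365.20, rounded up to 3014366; 3,014,366 required, 3,014,638 in favor — approved.
Series C: 3/4 of 846188 = 634641; 634,641 required, 634,613 in favor — not approved.

Not approved — the Series C shares did not give the required vote.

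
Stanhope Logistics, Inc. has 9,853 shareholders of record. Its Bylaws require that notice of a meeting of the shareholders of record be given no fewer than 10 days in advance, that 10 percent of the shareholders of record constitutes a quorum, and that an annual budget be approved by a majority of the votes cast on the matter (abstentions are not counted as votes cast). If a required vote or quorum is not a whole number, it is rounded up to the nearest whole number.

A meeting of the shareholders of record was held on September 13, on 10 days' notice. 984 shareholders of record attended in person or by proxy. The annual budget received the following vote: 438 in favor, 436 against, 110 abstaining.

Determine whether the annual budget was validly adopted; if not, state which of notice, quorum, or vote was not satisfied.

Invalid — quorum requirement not satisfied.

Notice: 10 days given; 10 required. Satisfied.
Quorum: 10% of 9,853 = 985.30, rounded up to 986; 984 present. Not satisfied.
Vote: requires a majority of the votes cast (984 − 110 abstaining = 874); a majority of 874 is 438, so 438 needed; 438 in favor. Satisfied.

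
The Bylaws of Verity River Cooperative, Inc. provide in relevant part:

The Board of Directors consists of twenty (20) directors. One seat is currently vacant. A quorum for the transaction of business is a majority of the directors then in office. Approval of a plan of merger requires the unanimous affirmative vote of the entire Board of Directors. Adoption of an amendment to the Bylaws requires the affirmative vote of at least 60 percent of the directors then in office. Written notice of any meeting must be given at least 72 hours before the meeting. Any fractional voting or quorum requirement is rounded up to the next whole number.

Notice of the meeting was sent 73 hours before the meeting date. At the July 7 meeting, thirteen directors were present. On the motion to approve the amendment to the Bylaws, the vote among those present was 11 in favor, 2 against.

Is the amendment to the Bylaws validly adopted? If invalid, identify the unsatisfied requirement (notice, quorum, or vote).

Notice: 73 hours given; 72 required (73 ≥ 72). Satisfied.
Quorum: 13 present; quorum is 10. Satisfied.
Vote: the amendment to the Bylaws requires three-fifths of the directors then in office (19). 3/5 of 19 = 11.40, rounded up to 12, so 12 affirmative votes are needed; 11 voted in favor. Not satisfied.

Invalid — vote requirement not satisfied.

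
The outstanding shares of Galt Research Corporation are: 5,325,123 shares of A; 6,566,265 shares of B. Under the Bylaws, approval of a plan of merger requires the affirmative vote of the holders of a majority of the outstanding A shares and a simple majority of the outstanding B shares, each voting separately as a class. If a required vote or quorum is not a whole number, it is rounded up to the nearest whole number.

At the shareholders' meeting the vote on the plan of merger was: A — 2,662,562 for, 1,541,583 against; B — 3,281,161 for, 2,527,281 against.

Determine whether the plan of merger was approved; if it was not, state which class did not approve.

A: a majority of 5325123 is 2662562; 2,662,562 required, 2,662,562 in favor — approved.
B: a majority of 6566265 is 3283133; 3,283,133 required, 3,281,161 in favor — not approved.

Not approved — the B shares did not give the required vote.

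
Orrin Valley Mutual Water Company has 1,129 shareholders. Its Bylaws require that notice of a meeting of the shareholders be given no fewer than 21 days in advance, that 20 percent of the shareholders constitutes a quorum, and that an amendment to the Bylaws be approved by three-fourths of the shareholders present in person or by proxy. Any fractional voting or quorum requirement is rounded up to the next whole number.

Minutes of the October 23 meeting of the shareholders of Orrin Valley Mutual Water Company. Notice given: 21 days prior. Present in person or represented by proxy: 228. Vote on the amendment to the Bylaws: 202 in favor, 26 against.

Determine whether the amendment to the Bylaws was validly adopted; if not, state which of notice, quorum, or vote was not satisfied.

Notice: 21 days given; 21 required. Satisfied.
Quorum: 20% of 1,129 = 225.80, rounded up to 226; 228 present. Satisfied.
Vote: requires three-fourths of those present (228); 3/4 of 228 = 171, so 171 needed; 202 in favor. Satisfied.

Valid — all requirements satisfied.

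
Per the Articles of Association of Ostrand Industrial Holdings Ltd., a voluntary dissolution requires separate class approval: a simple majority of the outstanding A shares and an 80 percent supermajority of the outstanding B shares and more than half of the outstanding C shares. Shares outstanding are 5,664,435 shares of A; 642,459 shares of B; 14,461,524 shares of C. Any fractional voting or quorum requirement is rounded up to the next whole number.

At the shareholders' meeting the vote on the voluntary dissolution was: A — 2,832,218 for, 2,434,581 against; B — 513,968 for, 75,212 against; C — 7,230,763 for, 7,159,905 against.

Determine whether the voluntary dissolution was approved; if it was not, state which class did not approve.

Approved — every class gave the required vote.

A: a majority of 5664435 is 2832218; 2,832,218 required, 2,832,218 in favor — approved.
B: 4/5 of 642459 = 513967.20, rounded up to 513968; 513,968 required, 513,968 in favor — approved.
C: a majority of 14461524 is 7230763; 7,230,763 required, 7,230,763 in favor — approved.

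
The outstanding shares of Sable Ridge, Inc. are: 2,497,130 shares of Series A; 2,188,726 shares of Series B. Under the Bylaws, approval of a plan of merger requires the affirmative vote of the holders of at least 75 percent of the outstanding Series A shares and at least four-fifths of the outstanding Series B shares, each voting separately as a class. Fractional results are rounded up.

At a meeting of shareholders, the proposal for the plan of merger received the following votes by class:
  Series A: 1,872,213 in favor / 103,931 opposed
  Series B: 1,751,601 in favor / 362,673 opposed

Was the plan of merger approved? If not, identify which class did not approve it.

Not approved — the Series A shares did not give the required vote.

Series A: 3/4 of 2497130 = 1872847.50, rounded up to 1872848; 1,872,848 required, 1,872,213 in favor — not approved.
Series B: 4/5 of 2188726 = 1750980.80, rounded up to 1750981; 1,750,981 required, 1,751,601 in favor — approved.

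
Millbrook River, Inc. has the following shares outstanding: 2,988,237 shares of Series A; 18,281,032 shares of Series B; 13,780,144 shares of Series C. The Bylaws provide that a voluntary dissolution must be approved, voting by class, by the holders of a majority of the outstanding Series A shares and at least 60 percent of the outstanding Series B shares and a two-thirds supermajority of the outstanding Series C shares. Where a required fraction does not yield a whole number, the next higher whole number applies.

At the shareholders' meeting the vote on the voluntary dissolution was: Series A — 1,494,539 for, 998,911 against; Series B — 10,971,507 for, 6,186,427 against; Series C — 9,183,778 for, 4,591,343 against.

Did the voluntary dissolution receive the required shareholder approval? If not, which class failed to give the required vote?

Series A: a majority of 2988237 is 1494119; 1,494,119 required, 1,494,539 in favor — approved.
Series B: 3/5 of 18281032 = 10968619.20, rounded up to 10968620; 10,968,620 required, 10,971,507 in favor — approved.
Series C: 2/3 of 13780144 = 9186762.67, rounded up to 9186763; 9,186,763 required, 9,183,778 in favor — not approved.

Not approved — the Series C shares did not give the required vote.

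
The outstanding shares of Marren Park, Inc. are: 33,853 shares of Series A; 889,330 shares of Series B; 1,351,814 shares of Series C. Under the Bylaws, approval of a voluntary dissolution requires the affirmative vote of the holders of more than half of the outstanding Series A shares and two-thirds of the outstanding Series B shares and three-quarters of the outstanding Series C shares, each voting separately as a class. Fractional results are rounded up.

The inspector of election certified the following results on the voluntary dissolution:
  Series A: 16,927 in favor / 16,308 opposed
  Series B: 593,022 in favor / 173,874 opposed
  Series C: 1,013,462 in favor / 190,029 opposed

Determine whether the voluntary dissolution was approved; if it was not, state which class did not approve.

Not approved — the Series C shares did not give the required vote.

Series A: a majority of 33853 is 16927; 16,927 required, 16,927 in favor — approved.
Series B: 2/3 of 889330 = 592886.67, rounded up to 592887; 592,887 required, 593,022 in favor — approved.
Series C: 3/4 of 1351814 = 1013860.50, rounded up to 1013861; 1,013,861 required, 1,013,462 in favor — not approved.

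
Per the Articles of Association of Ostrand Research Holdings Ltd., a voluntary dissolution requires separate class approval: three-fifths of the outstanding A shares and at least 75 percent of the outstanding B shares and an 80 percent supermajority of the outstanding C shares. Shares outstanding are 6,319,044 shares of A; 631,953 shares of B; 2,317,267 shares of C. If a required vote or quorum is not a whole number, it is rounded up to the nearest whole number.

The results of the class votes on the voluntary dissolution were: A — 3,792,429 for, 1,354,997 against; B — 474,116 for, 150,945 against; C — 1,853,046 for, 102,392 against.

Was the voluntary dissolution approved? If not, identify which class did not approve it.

Not approved — the C shares did not give the required vote.

A: 3/5 of 6319044 = 3791426.40, rounded up to 3791427; 3,791,427 required, 3,792,429 in favor — approved.
B: 3/4 of 631953 = 473964.75, rounded up to 473965; 473,965 required, 474,116 in favor — approved.
C: 4/5 of 2317267 = 1853813.60, rounded up to 1853814; 1,853,814 required, 1,853,046 in favor — not approved.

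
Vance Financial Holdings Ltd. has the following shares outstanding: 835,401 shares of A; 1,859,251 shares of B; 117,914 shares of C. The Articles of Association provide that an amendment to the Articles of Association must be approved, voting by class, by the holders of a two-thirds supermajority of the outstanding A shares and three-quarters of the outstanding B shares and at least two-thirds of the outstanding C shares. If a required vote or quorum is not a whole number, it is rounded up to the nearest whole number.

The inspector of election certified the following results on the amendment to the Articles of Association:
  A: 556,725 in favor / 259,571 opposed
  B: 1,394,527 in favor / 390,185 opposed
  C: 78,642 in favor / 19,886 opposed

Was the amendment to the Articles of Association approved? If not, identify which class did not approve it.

Not approved — the A shares did not give the required vote.

A: 2/3 of 835401 = 556934; 556,934 required, 556,725 in favor — not approved.
B: 3/4 of 1859251 = 1394438.25, rounded up to 1394439; 1,394,439 required, 1,394,527 in favor — approved.
C: 2/3 of 117914 = 78609.33, rounded up to 78610; 78,610 required, 78,642 in favor — approved.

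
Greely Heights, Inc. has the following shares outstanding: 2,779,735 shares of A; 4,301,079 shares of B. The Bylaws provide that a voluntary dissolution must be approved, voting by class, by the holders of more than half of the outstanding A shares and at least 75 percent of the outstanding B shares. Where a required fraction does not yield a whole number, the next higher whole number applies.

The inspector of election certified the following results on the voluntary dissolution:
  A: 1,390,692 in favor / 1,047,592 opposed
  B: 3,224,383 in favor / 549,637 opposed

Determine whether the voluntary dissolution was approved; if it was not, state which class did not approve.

Not approved — the B shares did not give the required vote.

A: a majority of 2779735 is 1389868; 1,389,868 required, 1,390,692 in favor — approved.
B: 3/4 of 4301079 = 3225809.25, rounded up to 3225810; 3,225,810 required, 3,224,383 in favor — not approved.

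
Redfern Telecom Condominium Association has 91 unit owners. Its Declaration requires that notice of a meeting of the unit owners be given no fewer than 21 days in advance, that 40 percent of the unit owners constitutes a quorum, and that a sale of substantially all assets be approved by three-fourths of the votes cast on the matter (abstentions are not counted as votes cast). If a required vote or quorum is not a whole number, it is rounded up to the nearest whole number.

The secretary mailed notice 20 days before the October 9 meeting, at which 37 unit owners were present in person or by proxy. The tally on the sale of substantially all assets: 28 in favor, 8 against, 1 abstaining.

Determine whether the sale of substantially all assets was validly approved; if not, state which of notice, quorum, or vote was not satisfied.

Invalid — notice requirement not satisfied.

Notice: 20 days given; 21 required. Not satisfied.
Quorum: 40% of 91 = 36.40, rounded up to 37; 37 present. Satisfied.
Vote: requires three-fourths of the votes cast (37 − 1 abstaining = 36); 3/4 of 36 = 27, so 27 needed; 28 in favor. Satisfied.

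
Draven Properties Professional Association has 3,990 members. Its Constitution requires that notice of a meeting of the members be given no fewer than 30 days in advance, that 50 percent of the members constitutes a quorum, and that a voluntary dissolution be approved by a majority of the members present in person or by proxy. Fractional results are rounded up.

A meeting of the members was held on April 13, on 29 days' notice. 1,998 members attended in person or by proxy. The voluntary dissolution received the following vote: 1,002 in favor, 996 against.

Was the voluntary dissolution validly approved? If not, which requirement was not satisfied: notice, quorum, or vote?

Notice: 29 days given; 30 required. Not satisfied.
Quorum: 50% of 3,990 = 1,995; 1,998 present. Satisfied.
Vote: requires a majority of those present (1,998); a majority of 1998 is 1000, so 1,000 needed; 1,002 in favor. Satisfied.

Invalid — notice requirement not satisfied.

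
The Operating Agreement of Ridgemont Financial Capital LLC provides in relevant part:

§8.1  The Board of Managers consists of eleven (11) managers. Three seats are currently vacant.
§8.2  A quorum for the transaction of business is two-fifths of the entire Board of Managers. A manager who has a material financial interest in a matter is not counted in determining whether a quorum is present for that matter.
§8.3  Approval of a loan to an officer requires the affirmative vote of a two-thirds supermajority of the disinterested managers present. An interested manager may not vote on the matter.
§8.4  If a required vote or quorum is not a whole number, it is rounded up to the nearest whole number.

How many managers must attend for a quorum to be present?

5

2/5 of 11 = 4.40, rounded up to 5.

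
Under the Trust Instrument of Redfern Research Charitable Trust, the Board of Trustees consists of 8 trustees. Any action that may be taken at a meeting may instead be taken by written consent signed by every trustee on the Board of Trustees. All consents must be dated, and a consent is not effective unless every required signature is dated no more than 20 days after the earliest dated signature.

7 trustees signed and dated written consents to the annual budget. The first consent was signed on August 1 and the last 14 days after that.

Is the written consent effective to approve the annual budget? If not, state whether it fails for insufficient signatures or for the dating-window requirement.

Not effective — insufficient signatures.

Signatures required: the unanimous vote of 8 — unanimous means all 8, so 8 needed; 7 signed. Insufficient.
Dating window: the latest signature is 14 days after the earliest; the limit is 20 days. Within the window.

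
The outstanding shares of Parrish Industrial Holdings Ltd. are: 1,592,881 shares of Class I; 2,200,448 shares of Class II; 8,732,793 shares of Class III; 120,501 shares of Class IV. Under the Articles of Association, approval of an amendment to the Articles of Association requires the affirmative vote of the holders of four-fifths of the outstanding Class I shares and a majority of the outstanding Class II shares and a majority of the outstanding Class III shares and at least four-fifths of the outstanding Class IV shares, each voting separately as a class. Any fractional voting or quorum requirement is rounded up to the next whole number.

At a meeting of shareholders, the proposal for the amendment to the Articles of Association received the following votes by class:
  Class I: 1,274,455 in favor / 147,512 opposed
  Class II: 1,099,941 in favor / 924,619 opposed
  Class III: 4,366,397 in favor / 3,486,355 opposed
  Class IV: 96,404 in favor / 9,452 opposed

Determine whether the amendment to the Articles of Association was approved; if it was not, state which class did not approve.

Class I: 4/5 of 1592881 = 1274304.80, rounded up to 1274305; 1,274,305 required, 1,274,455 in favor — approved.
Class II: a majority of 2200448 is 1100225; 1,100,225 required, 1,099,941 in favor — not approved.
Class III: a majority of 8732793 is 4366397; 4,366,397 required, 4,366,397 in favor — approved.
Class IV: 4/5 of 120501 = 96400.80, rounded up to 96401; 96,401 required, 96,404 in favor — approved.

Not approved — the Class II shares did not give the required vote.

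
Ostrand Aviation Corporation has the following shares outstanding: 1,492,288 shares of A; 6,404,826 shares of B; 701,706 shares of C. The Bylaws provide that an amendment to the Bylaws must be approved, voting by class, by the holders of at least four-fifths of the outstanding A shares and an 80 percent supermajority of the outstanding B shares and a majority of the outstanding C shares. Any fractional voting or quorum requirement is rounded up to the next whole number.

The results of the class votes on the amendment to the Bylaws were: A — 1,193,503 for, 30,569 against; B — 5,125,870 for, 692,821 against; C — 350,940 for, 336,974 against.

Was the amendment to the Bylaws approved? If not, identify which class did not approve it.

A: 4/5 of 1492288 = 1193830.40, rounded up to 1193831; 1,193,831 required, 1,193,503 in favor — not approved.
B: 4/5 of 6404826 = 5123860.80, rounded up to 5123861; 5,123,861 required, 5,125,870 in favor — approved.
C: a majority of 701706 is 350854; 350,854 required, 350,940 in favor — approved.

Not approved — the A shares did not give the required vote.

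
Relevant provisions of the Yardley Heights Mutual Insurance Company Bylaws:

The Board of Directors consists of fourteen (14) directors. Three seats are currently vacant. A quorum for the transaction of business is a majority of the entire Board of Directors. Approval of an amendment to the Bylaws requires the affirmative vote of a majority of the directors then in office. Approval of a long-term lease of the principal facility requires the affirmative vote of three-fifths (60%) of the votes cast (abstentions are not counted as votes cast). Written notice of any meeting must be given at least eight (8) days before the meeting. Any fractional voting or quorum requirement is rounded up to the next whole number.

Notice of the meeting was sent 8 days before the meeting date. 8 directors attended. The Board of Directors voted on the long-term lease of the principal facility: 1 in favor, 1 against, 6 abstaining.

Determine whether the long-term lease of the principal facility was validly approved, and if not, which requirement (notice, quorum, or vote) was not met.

Notice: 8 days given; 8 required (8 ≥ 8). Satisfied.
Quorum: 8 present; quorum is 8. Satisfied.
Vote: the long-term lease of the principal facility requires three-fifths of the votes cast (8 present − 6 abstaining = 2). 3/5 of 2 = 1.20, rounded up to 2, so 2 affirmative votes are needed; 1 voted in favor. Not satisfied.

Invalid — vote requirement not satisfied.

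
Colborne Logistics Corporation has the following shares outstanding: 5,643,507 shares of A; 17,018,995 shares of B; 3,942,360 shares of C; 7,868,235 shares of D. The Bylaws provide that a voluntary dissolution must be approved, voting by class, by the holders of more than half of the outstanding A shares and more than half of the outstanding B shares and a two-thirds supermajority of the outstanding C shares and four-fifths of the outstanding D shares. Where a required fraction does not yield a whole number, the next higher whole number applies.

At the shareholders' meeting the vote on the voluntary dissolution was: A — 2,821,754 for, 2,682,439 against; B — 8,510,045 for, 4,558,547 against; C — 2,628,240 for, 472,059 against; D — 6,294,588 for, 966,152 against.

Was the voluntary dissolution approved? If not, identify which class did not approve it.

Approved — every class gave the required vote.

A: a majority of 5643507 is 2821754; 2,821,754 required, 2,821,754 in favor — approved.
B: a majority of 17018995 is 8509498; 8,509,498 required, 8,510,045 in favor — approved.
C: 2/3 of 3942360 = 2628240; 2,628,240 required, 2,628,240 in favor — approved.
D: 4/5 of 7868235 = 6294588; 6,294,588 required, 6,294,588 in favor — approved.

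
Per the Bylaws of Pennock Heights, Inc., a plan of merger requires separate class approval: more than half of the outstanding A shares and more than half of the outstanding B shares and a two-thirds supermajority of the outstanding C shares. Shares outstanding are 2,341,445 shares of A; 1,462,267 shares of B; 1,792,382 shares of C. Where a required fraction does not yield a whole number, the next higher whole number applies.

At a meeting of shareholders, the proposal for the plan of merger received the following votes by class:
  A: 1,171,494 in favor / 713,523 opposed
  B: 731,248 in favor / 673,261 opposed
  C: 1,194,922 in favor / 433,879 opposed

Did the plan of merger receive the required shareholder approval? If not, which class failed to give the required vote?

Approved — every class gave the required vote.

A: a majority of 2341445 is 1170723; 1,170,723 required, 1,171,494 in favor — approved.
B: a majority of 1462267 is 731134; 731,134 required, 731,248 in favor — approved.
C: 2/3 of 1792382 = 1194921.33, rounded up to 1194922; 1,194,922 required, 1,194,922 in favor — approved.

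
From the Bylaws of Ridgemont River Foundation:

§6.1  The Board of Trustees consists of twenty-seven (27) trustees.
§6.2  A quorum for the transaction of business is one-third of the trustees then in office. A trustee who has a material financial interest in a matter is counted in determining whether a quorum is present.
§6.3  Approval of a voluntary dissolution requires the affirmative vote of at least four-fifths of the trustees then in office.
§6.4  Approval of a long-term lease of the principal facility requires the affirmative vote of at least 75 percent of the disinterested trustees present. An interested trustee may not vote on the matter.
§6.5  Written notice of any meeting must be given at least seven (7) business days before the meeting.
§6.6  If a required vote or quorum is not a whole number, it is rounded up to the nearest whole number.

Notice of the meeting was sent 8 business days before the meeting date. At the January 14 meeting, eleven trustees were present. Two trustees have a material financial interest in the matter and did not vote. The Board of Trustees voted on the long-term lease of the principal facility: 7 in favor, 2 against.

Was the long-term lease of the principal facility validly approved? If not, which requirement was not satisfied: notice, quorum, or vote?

Valid — all requirements satisfied.

Notice: 8 business days given; 7 required (8 ≥ 7). Satisfied.
Quorum: 11 present (interested trustees count toward quorum); quorum is 9. Satisfied.
Vote: the long-term lease of the principal facility requires three-fourths of the disinterested trustees present (11 − 2 = 9). 3/4 of 9 = 6.75, rounded up to 7, so 7 affirmative votes are needed; 7 voted in favor. Satisfied.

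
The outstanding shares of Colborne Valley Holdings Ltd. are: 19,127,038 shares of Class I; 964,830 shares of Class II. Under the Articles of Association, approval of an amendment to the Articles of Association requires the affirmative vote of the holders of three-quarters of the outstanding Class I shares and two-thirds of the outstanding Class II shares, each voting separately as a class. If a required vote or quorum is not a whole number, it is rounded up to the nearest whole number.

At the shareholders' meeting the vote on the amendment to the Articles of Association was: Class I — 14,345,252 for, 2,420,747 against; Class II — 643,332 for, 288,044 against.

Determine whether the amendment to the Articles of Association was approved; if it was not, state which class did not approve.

Class I: 3/4 of 19127038 = 14345278.50, rounded up to 14345279; 14,345,279 required, 14,345,252 in favor — not approved.
Class II: 2/3 of 964830 = 643220; 643,220 required, 643,332 in favor — approved.

Not approved — the Class I shares did not give the required vote.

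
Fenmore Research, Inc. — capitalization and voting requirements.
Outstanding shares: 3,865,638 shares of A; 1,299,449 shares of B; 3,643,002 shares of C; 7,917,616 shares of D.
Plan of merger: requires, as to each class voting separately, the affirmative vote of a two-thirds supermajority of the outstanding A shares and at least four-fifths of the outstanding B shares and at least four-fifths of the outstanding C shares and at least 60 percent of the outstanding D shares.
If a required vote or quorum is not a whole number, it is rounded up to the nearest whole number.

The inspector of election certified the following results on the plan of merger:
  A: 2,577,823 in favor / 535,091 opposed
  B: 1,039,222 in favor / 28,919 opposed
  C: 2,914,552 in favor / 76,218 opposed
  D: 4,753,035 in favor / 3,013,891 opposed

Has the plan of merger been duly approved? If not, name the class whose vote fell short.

Not approved — the B shares did not give the required vote.

A: 2/3 of 3865638 = 2577092; 2,577,092 required, 2,577,823 in favor — approved.
B: 4/5 of 1299449 = 1039559.20, rounded up to 1039560; 1,039,560 required, 1,039,222 in favor — not approved.
C: 4/5 of 3643002 = 2914401.60, rounded up to 2914402; 2,914,402 required, 2,914,552 in favor — approved.
D: 3/5 of 7917616 = 4750569.60, rounded up to 4750570; 4,750,570 required, 4,753,035 in favor — approved.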